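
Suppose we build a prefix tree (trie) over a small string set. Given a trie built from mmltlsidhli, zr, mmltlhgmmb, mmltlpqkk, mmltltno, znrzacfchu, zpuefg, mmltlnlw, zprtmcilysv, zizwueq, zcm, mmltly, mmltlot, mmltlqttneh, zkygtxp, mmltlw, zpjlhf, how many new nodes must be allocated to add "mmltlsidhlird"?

The longest prefix of "mmltlsidhlird" already in the trie is "mmltlsidhli" (length 11).
Each of the 2 remaining characters creates one node.

2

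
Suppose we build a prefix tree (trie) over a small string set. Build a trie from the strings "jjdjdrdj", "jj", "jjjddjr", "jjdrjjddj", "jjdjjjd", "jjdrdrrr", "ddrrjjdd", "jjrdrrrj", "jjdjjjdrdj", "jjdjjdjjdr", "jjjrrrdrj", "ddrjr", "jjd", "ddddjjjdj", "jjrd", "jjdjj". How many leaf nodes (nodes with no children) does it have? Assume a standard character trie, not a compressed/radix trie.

11

Leaves are exactly the stored words that no other stored word extends.
Those words: "ddddjjjdj", "ddrjr", "ddrrjjdd", "jjdjdrdj", "jjdjjdjjdr", "jjdjjjdrdj", "jjdrdrrr", "jjdrjjddj", "jjjddjr", "jjjrrrdrj", "jjrdrrrj"
Leaf count: 11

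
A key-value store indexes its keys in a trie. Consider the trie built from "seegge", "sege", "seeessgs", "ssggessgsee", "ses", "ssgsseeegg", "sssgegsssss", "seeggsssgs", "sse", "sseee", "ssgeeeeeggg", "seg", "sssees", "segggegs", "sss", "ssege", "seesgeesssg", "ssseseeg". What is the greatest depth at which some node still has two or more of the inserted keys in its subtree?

5

Look for the deepest trie node that still has at least two words in its subtree.
"seegge" and "seeggsssgs" agree on "seegg" (5 characters) before diverging; nothing deeper is shared.
Longest shared-prefix length: 5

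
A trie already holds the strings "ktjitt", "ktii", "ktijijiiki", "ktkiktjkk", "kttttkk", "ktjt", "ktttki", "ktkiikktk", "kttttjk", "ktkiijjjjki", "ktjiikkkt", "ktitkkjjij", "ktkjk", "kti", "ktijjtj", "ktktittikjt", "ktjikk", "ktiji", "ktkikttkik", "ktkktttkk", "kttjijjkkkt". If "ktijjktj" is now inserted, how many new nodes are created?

The longest prefix of "ktijjktj" already in the trie is "ktijj" (length 5).
New nodes needed: |"ktijjktj"| − 5 = 8 − 5 = 3.

3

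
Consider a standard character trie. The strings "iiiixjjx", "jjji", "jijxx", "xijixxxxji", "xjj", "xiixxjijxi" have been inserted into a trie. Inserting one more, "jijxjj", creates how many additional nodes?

2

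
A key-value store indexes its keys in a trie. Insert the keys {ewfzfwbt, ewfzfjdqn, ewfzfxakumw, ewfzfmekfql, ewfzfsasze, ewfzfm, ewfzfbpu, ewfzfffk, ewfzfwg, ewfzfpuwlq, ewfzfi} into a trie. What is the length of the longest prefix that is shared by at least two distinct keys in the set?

Equivalently: take the maximum, over all pairs, of their longest common prefix length.
"ewfzfm" and "ewfzfmekfql" agree on "ewfzfm" (6 characters) before diverging; nothing deeper is shared.
Longest shared-prefix length: 6

6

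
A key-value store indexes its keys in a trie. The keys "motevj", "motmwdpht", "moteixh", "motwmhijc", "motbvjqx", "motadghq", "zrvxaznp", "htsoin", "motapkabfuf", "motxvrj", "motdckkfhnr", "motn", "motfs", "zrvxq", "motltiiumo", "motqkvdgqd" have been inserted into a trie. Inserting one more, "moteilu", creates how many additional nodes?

2

Walking "moteilu" from the root, the first 5 characters ("motei") follow existing edges; "l" is the first miss.
So 7 − 5 = 2 new nodes.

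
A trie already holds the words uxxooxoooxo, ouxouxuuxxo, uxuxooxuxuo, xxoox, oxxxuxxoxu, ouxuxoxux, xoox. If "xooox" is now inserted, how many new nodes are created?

"xoo" is already a path in the trie; the remaining "ox" must be added.
Each of the 2 remaining characters creates one node.

2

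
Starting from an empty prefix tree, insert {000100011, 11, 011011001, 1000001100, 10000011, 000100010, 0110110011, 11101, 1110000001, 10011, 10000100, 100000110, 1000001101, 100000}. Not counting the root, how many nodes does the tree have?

45

Trace insertions, counting only characters that open a new branch:
  "000100011" → 9 new (0, 0, 0, 1, 0, 0, 0, 1, 1)
  "11" → 2 new (1, 1)
  "011011001" → prefix "0" already present; 8 new (1, 1, 0, 1, 1, 0, 0, 1)
  "1000001100" → prefix "1" already present; 9 new (0, 0, 0, 0, 0, 1, 1, 0, 0)
  "10000011" → prefix "10000011" already present; 0 new (none)
  "000100010" → prefix "00010001" already present; 1 new (0)
  "0110110011" → prefix "011011001" already present; 1 new (1)
  "11101" → prefix "11" already present; 3 new (1, 0, 1)
  "1110000001" → prefix "1110" already present; 6 new (0, 0, 0, 0, 0, 1)
  "10011" → prefix "100" already present; 2 new (1, 1)
  "10000100" → prefix "10000" already present; 3 new (1, 0, 0)
  "100000110" → prefix "100000110" already present; 0 new (none)
  "1000001101" → prefix "100000110" already present; 1 new (1)
  "100000" → prefix "100000" already present; 0 new (none)
Total nodes = 9 + 2 + 8 + 9 + 0 + 1 + 1 + 3 + 6 + 2 + 3 + 0 + 1 + 0 = 45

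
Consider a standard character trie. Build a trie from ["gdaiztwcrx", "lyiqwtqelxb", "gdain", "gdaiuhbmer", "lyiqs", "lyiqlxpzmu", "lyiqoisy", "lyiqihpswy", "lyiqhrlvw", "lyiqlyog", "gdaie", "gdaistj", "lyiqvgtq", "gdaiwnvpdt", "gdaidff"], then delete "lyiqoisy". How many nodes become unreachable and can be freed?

4

After clearing the end-marker at "lyiqoisy", prune upward until reaching a node still needed by another word.
The suffix "oisy" (4 nodes) is used only by "lyiqoisy"; the node for "lyiq" still has the child "w", so pruning stops there.
Nodes removed: 4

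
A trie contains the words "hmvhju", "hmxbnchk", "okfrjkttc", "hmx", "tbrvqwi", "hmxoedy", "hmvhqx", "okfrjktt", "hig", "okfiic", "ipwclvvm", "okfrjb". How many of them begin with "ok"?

4

Traverse to the node for "ok", then collect every word in that subtree.
Words under "ok": okfiic, okfrjb, okfrjktt, okfrjkttc
Count: 4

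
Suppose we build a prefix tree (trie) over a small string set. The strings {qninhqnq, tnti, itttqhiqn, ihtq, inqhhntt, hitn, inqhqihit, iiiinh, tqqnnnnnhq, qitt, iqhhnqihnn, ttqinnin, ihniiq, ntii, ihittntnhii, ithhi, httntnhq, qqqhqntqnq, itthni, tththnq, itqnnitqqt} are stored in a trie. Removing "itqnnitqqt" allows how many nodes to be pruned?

8

A node on "itqnnitqqt"'s path can go only if nothing else ends at it or branches off below it.
The suffix "qnnitqqt" (8 nodes) is used only by "itqnnitqqt"; the node for "it" still has the child "t", so pruning stops there.
Nodes removed: 8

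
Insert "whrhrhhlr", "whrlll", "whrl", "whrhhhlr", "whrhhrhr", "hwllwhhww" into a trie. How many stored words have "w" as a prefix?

5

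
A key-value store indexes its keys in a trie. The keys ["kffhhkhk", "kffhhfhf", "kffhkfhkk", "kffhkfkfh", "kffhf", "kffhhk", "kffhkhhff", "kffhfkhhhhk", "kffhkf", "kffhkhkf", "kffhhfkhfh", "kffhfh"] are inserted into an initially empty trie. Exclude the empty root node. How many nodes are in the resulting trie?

37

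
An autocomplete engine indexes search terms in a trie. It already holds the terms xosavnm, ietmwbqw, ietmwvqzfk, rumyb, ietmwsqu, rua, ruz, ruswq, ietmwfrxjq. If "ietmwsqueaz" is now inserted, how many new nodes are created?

3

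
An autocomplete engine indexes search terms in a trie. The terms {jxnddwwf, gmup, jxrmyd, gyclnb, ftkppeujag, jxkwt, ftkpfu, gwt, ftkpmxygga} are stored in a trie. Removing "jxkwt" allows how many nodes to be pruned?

A node on "jxkwt"'s path can go only if nothing else ends at it or branches off below it.
The suffix "kwt" (3 nodes) is used only by "jxkwt"; the node for "jx" still has the child "n", so pruning stops there.
Nodes removed: 3

3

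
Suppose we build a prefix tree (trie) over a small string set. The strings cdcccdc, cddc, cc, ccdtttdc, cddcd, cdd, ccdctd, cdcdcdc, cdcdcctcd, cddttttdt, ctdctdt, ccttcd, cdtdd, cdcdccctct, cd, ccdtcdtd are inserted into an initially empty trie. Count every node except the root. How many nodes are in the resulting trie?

Count nodes per top-level branch (shared prefixes stored once):
  'c'-branch (cc, ccdctd, ccdtcdtd, ccdtttdc, ccttcd, cd, cdcccdc, cdcdccctct, cdcdcctcd, cdcdcdc, cdd, cddc, cddcd, cddttttdt, cdtdd, ctdctdt): 55 nodes
Sum: 55

55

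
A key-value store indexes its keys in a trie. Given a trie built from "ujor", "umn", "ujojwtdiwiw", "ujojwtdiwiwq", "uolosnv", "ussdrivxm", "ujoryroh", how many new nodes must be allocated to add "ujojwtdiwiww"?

1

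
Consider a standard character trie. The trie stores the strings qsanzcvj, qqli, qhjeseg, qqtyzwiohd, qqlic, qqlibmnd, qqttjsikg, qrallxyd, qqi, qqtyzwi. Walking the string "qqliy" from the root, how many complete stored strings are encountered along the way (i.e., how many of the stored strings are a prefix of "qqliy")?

1

Walk "qqliy" from the root; an end-of-word marker is hit whenever a stored word is a prefix of "qqliy".
Prefixes of the query that are stored words: "qqli"
Count: 1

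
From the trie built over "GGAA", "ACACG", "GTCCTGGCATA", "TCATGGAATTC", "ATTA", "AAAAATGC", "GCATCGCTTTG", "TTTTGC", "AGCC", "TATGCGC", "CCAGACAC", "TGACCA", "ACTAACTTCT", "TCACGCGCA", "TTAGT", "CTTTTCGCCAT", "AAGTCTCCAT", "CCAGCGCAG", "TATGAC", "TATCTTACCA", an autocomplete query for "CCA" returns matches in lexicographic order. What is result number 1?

DFS of the "CCA" subtree visits, in order: "CCAGACAC", "CCAGCGCAG"
Position 1: CCAGACAC

CCAGACAC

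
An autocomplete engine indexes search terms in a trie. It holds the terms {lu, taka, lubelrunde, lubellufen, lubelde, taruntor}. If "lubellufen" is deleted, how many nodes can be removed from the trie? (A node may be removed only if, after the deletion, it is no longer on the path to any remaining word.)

5

After clearing the end-marker at "lubellufen", prune upward until reaching a node still needed by another word.
The suffix "lufen" (5 nodes) is used only by "lubellufen"; the node for "lubel" still has the child "r", so pruning stops there.
Nodes removed: 5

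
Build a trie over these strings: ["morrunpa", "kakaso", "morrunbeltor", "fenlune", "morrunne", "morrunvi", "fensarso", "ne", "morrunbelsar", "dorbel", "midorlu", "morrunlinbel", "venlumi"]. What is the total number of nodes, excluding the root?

66

Insert word by word; a character creates a node only if that edge doesn't already exist:
  "morrunpa" → 8 new (m, o, r, r, u, n, p, a)
  "kakaso" → 6 new (k, a, k, a, s, o)
  "morrunbeltor" → prefix "morrun" already present; 6 new (b, e, l, t, o, r)
  "fenlune" → 7 new (f, e, n, l, u, n, e)
  "morrunne" → prefix "morrun" already present; 2 new (n, e)
  "morrunvi" → prefix "morrun" already present; 2 new (v, i)
  "fensarso" → prefix "fen" already present; 5 new (s, a, r, s, o)
  "ne" → 2 new (n, e)
  "morrunbelsar" → prefix "morrunbel" already present; 3 new (s, a, r)
  "dorbel" → 6 new (d, o, r, b, e, l)
  "midorlu" → prefix "m" already present; 6 new (i, d, o, r, l, u)
  "morrunlinbel" → prefix "morrun" already present; 6 new (l, i, n, b, e, l)
  "venlumi" → 7 new (v, e, n, l, u, m, i)
Total nodes = 8 + 6 + 6 + 7 + 2 + 2 + 5 + 2 + 3 + 6 + 6 + 6 + 7 = 66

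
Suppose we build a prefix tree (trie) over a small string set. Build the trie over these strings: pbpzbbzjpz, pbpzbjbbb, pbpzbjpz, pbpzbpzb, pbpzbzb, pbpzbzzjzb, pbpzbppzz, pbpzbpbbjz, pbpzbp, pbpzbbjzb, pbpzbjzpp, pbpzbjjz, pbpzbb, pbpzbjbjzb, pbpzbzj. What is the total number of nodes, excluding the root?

44

Trace insertions, counting only characters that open a new branch:
  "pbpzbbzjpz" → 10 new (p, b, p, z, b, b, z, j, p, z)
  "pbpzbjbbb" → prefix "pbpzb" already present; 4 new (j, b, b, b)
  "pbpzbjpz" → prefix "pbpzbj" already present; 2 new (p, z)
  "pbpzbpzb" → prefix "pbpzb" already present; 3 new (p, z, b)
  "pbpzbzb" → prefix "pbpzb" already present; 2 new (z, b)
  "pbpzbzzjzb" → prefix "pbpzbz" already present; 4 new (z, j, z, b)
  "pbpzbppzz" → prefix "pbpzbp" already present; 3 new (p, z, z)
  "pbpzbpbbjz" → prefix "pbpzbp" already present; 4 new (b, b, j, z)
  "pbpzbp" → prefix "pbpzbp" already present; 0 new (none)
  "pbpzbbjzb" → prefix "pbpzbb" already present; 3 new (j, z, b)
  "pbpzbjzpp" → prefix "pbpzbj" already present; 3 new (z, p, p)
  "pbpzbjjz" → prefix "pbpzbj" already present; 2 new (j, z)
  "pbpzbb" → prefix "pbpzbb" already present; 0 new (none)
  "pbpzbjbjzb" → prefix "pbpzbjb" already present; 3 new (j, z, b)
  "pbpzbzj" → prefix "pbpzbz" already present; 1 new (j)
Total nodes = 10 + 4 + 2 + 3 + 2 + 4 + 3 + 4 + 0 + 3 + 3 + 2 + 0 + 3 + 1 = 44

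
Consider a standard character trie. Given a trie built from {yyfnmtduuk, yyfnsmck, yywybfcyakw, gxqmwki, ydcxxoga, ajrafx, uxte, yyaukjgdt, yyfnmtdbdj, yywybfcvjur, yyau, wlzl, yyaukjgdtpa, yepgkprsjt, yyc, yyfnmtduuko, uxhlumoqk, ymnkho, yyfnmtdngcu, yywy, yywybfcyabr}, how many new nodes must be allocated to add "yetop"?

3

"ye" is already a path in the trie; the remaining "top" must be added.
So 5 − 2 = 3 new nodes.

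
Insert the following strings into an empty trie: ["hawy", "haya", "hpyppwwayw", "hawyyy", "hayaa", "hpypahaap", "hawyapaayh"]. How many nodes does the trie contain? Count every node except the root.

29

Trie structure (* marks end of a word):
(root)
└─ h
   ├─ a
   │  ├─ w
   │  │  └─ y *
   │  │     ├─ a
   │  │     │  └─ p
   │  │     │     └─ a
   │  │     │        └─ a
   │  │     │           └─ y
   │  │     │              └─ h *
   │  │     └─ y
   │  │        └─ y *
   │  └─ y
   │     └─ a *
   │        └─ a *
   └─ p
      └─ y
         └─ p
            ├─ a
            │  └─ h
            │     └─ a
            │        └─ a
            │           └─ p *
            └─ p
               └─ w
                  └─ w
                     └─ a
                        └─ y
                           └─ w *
Counting every labelled node above: 29.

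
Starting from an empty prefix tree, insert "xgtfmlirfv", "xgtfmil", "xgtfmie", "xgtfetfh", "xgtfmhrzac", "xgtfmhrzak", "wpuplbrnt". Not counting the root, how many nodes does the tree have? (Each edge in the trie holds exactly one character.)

32

Insert word by word; a character creates a node only if that edge doesn't already exist:
  "xgtfmlirfv" → 10 new (x, g, t, f, m, l, i, r, f, v)
  "xgtfmil" → prefix "xgtfm" already present; 2 new (i, l)
  "xgtfmie" → prefix "xgtfmi" already present; 1 new (e)
  "xgtfetfh" → prefix "xgtf" already present; 4 new (e, t, f, h)
  "xgtfmhrzac" → prefix "xgtfm" already present; 5 new (h, r, z, a, c)
  "xgtfmhrzak" → prefix "xgtfmhrza" already present; 1 new (k)
  "wpuplbrnt" → 9 new (w, p, u, p, l, b, r, n, t)
Total nodes = 10 + 2 + 1 + 4 + 5 + 1 + 9 = 32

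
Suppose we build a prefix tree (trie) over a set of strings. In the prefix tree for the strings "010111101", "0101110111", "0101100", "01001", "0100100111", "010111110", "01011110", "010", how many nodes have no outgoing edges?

5

A leaf is a node with no children — equivalently, the end of a word that is not a proper prefix of any other stored word.
Those words: "0100100111", "0101100", "0101110111", "010111101", "010111110"
Leaf count: 5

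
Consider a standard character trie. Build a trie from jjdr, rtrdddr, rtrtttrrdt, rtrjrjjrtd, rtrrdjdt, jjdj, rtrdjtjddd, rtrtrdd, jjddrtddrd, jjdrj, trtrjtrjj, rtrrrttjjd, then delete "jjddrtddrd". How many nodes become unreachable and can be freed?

After clearing the end-marker at "jjddrtddrd", prune upward until reaching a node still needed by another word.
The suffix "drtddrd" (7 nodes) is used only by "jjddrtddrd"; the node for "jjd" still has the child "r", so pruning stops there.
Nodes removed: 7

7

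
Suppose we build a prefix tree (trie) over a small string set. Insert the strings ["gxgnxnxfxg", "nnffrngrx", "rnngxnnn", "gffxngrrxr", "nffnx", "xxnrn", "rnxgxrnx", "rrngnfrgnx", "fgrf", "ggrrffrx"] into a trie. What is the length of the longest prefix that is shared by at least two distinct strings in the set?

2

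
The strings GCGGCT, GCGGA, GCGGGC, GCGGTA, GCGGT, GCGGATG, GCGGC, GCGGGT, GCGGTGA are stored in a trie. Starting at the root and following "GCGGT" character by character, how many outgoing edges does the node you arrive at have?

Walk "GCGGT" from the root, arriving at one node.
Characters that immediately follow "GCGGT" among the stored strings: {A, G}.
That node has 2 child edges.

2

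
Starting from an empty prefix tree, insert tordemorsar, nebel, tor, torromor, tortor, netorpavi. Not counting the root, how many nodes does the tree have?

31

Count nodes per top-level branch (shared prefixes stored once):
  'n'-branch (nebel, netorpavi): 12 nodes
  't'-branch (tor, tordemorsar, torromor, tortor): 19 nodes
Sum: 31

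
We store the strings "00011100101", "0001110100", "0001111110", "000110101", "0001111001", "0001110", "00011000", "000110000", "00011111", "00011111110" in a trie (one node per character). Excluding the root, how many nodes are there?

30

Count nodes per top-level branch (shared prefixes stored once):
  '0'-branch (00011000, 000110000, 000110101, 0001110, 00011100101, 0001110100, 0001111001, 00011111, 0001111110, 00011111110): 30 nodes
Sum: 30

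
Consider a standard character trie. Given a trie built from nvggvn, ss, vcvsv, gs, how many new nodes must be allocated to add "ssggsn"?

The longest prefix of "ssggsn" already in the trie is "ss" (length 2).
New nodes needed: |"ssggsn"| − 2 = 6 − 2 = 4.

4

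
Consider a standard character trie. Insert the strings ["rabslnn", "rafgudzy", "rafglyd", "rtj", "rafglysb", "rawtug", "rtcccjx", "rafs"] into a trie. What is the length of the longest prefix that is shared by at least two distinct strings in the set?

6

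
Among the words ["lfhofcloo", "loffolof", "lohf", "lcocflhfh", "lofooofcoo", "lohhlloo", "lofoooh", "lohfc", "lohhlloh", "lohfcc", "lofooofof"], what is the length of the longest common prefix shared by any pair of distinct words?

7

The deepest shared node is where two words last agree before diverging.
e.g. "lofooofcoo" and "lofooofof" share the prefix "lofooof" of length 7; no pair shares a longer one.
Longest shared-prefix length: 7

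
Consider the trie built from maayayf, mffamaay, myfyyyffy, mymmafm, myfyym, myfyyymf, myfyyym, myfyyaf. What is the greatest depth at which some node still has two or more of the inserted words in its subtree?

Look for the deepest trie node that still has at least two words in its subtree.
e.g. "myfyyym" and "myfyyymf" share the prefix "myfyyym" of length 7; no pair shares a longer one.
Longest shared-prefix length: 7

7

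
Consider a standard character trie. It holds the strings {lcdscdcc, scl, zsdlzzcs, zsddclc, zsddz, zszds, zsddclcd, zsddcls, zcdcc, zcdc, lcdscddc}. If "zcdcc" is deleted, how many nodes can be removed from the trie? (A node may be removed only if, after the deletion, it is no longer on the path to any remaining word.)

A node on "zcdcc"'s path can go only if nothing else ends at it or branches off below it.
The suffix "c" (1 node) is used only by "zcdcc"; "zcdc" is itself a stored word, so pruning stops there.
Nodes removed: 1

1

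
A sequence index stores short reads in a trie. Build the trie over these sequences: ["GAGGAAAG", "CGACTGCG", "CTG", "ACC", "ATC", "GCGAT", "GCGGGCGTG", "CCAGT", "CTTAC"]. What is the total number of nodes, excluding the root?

40

Trace insertions, counting only characters that open a new branch:
  "GAGGAAAG" → 8 new (G, A, G, G, A, A, A, G)
  "CGACTGCG" → 8 new (C, G, A, C, T, G, C, G)
  "CTG" → prefix "C" already present; 2 new (T, G)
  "ACC" → 3 new (A, C, C)
  "ATC" → prefix "A" already present; 2 new (T, C)
  "GCGAT" → prefix "G" already present; 4 new (C, G, A, T)
  "GCGGGCGTG" → prefix "GCG" already present; 6 new (G, G, C, G, T, G)
  "CCAGT" → prefix "C" already present; 4 new (C, A, G, T)
  "CTTAC" → prefix "CT" already present; 3 new (T, A, C)
Total nodes = 8 + 8 + 2 + 3 + 2 + 4 + 6 + 4 + 3 = 40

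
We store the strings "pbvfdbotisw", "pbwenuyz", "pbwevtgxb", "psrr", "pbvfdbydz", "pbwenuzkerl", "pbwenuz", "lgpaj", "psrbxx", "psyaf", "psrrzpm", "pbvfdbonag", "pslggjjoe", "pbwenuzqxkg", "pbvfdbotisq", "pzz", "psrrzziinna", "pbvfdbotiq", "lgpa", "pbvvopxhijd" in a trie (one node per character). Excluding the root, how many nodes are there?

Trace insertions, counting only characters that open a new branch:
  "pbvfdbotisw" → 11 new (p, b, v, f, d, b, o, t, i, s, w)
  "pbwenuyz" → prefix "pb" already present; 6 new (w, e, n, u, y, z)
  "pbwevtgxb" → prefix "pbwe" already present; 5 new (v, t, g, x, b)
  "psrr" → prefix "p" already present; 3 new (s, r, r)
  "pbvfdbydz" → prefix "pbvfdb" already present; 3 new (y, d, z)
  "pbwenuzkerl" → prefix "pbwenu" already present; 5 new (z, k, e, r, l)
  "pbwenuz" → prefix "pbwenuz" already present; 0 new (none)
  "lgpaj" → 5 new (l, g, p, a, j)
  "psrbxx" → prefix "psr" already present; 3 new (b, x, x)
  "psyaf" → prefix "ps" already present; 3 new (y, a, f)
  "psrrzpm" → prefix "psrr" already present; 3 new (z, p, m)
  "pbvfdbonag" → prefix "pbvfdbo" already present; 3 new (n, a, g)
  "pslggjjoe" → prefix "ps" already present; 7 new (l, g, g, j, j, o, e)
  "pbwenuzqxkg" → prefix "pbwenuz" already present; 4 new (q, x, k, g)
  "pbvfdbotisq" → prefix "pbvfdbotis" already present; 1 new (q)
  "pzz" → prefix "p" already present; 2 new (z, z)
  "psrrzziinna" → prefix "psrrz" already present; 6 new (z, i, i, n, n, a)
  "pbvfdbotiq" → prefix "pbvfdboti" already present; 1 new (q)
  "lgpa" → prefix "lgpa" already present; 0 new (none)
  "pbvvopxhijd" → prefix "pbv" already present; 8 new (v, o, p, x, h, i, j, d)
Total nodes = 11 + 6 + 5 + 3 + 3 + 5 + 0 + 5 + 3 + 3 + 3 + 3 + 7 + 4 + 1 + 2 + 6 + 1 + 0 + 8 = 79

79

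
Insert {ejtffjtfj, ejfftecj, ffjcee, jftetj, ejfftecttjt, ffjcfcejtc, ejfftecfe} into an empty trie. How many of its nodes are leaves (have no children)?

7

Leaves are exactly the stored words that no other stored word extends.
Those words: "ejfftecfe", "ejfftecj", "ejfftecttjt", "ejtffjtfj", "ffjcee", "ffjcfcejtc", "jftetj"
Leaf count: 7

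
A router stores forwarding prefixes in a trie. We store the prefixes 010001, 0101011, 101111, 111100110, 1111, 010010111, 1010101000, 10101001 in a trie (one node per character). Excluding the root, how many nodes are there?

38

Trie structure (* marks end of a word):
(root)
├─ 0
│  └─ 1
│     └─ 0
│        ├─ 0
│        │  ├─ 0
│        │  │  └─ 1 *
│        │  └─ 1
│        │     └─ 0
│        │        └─ 1
│        │           └─ 1
│        │              └─ 1 *
│        └─ 1
│           └─ 0
│              └─ 1
│                 └─ 1 *
└─ 1
   ├─ 0
   │  └─ 1
   │     ├─ 0
   │     │  └─ 1
   │     │     └─ 0
   │     │        ├─ 0
   │     │        │  └─ 1 *
   │     │        └─ 1
   │     │           └─ 0
   │     │              └─ 0
   │     │                 └─ 0 *
   │     └─ 1
   │        └─ 1
   │           └─ 1 *
   └─ 1
      └─ 1
         └─ 1 *
            └─ 0
               └─ 0
                  └─ 1
                     └─ 1
                        └─ 0 *
Counting every labelled node above: 38.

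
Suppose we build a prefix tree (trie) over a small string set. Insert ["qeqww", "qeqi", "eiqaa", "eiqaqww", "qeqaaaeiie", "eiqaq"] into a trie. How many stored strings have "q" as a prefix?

3

Traverse to the node for "q", then collect every word in that subtree.
Matches: "qeqaaaeiie", "qeqi", "qeqww"
Count: 3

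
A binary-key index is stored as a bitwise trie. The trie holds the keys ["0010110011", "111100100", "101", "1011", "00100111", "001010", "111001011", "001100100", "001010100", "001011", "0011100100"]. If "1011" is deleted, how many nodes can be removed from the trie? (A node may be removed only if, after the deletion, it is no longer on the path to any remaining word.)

Walk "1011" from the leaf back toward the root, removing each node that no remaining word uses.
The suffix "1" (1 node) is used only by "1011"; "101" is itself a stored word, so pruning stops there.
Nodes removed: 1

1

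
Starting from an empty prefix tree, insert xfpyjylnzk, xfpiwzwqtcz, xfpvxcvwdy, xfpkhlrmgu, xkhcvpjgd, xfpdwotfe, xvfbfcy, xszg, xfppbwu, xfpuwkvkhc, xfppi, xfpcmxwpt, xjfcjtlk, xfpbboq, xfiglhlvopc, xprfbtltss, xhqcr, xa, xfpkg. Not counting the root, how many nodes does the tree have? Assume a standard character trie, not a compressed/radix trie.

108

Count nodes per top-level branch (shared prefixes stored once):
  'x'-branch (xa, xfiglhlvopc, xfpbboq, xfpcmxwpt, xfpdwotfe, xfpiwzwqtcz, xfpkg, xfpkhlrmgu, xfppbwu, xfppi, xfpuwkvkhc, xfpvxcvwdy, xfpyjylnzk, xhqcr, xjfcjtlk, xkhcvpjgd, xprfbtltss, xszg, xvfbfcy): 108 nodes
Sum: 108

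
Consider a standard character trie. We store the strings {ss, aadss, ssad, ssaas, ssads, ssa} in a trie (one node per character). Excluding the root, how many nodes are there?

12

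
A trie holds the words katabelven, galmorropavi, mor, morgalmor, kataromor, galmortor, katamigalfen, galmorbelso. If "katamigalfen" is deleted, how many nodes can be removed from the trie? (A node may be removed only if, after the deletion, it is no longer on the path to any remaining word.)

8

After clearing the end-marker at "katamigalfen", prune upward until reaching a node still needed by another word.
The suffix "migalfen" (8 nodes) is used only by "katamigalfen"; the node for "kata" still has the child "b", so pruning stops there.
Nodes removed: 8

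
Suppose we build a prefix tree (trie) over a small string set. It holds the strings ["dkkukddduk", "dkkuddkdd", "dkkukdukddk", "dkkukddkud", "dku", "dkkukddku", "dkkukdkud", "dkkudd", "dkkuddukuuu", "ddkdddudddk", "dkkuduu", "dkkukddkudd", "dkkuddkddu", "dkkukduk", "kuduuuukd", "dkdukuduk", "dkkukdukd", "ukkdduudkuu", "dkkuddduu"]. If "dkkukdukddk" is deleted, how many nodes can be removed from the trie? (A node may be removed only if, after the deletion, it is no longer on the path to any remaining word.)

Walk "dkkukdukddk" from the leaf back toward the root, removing each node that no remaining word uses.
The suffix "dk" (2 nodes) is used only by "dkkukdukddk"; "dkkukdukd" is itself a stored word, so pruning stops there.
Nodes removed: 2

2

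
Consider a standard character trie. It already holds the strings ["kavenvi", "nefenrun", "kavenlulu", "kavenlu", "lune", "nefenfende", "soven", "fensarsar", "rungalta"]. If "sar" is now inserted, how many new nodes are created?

2

"s" is already a path in the trie; the remaining "ar" must be added.
New nodes needed: |"sar"| − 1 = 3 − 1 = 2.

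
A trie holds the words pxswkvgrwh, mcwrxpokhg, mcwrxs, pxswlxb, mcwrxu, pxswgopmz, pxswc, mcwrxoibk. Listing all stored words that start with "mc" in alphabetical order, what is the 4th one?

Filter for "mc…" and sort: "mcwrxoibk", "mcwrxpokhg", "mcwrxs", "mcwrxu"
The 4th is mcwrxu.

mcwrxu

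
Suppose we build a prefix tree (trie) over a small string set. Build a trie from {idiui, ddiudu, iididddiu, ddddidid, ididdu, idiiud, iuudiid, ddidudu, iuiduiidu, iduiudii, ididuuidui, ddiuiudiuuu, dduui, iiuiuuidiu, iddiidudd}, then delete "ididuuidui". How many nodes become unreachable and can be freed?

A node on "ididuuidui"'s path can go only if nothing else ends at it or branches off below it.
The suffix "uuidui" (6 nodes) is used only by "ididuuidui"; the node for "idid" still has the child "d", so pruning stops there.
Nodes removed: 6

6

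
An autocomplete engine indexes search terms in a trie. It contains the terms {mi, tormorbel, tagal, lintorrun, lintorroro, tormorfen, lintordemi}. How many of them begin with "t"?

3

Filter for entries beginning with "t":
Words under "t": tagal, tormorbel, tormorfen
Count: 3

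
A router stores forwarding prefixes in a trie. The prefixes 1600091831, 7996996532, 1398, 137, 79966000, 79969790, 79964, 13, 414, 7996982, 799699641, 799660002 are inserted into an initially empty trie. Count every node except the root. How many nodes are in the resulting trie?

Count nodes per top-level branch (shared prefixes stored once):
  '1'-branch (13, 137, 1398, 1600091831): 14 nodes
  '4'-branch (414): 3 nodes
  '7'-branch (79964, 79966000, 799660002, 79969790, 7996982, 799699641, 7996996532): 23 nodes
Sum: 40

40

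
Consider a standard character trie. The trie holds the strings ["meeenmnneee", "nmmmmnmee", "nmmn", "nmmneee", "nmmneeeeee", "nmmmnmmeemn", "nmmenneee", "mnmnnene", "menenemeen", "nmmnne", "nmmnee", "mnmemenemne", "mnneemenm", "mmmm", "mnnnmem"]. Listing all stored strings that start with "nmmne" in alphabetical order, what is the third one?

Words with prefix "nmmne", in lexicographic order: "nmmnee", "nmmneee", "nmmneeeeee"
The 3rd is nmmneeeeee.

nmmneeeeee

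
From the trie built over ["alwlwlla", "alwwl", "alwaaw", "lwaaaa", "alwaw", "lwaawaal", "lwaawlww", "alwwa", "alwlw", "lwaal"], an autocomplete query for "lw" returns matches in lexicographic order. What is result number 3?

lwaawaal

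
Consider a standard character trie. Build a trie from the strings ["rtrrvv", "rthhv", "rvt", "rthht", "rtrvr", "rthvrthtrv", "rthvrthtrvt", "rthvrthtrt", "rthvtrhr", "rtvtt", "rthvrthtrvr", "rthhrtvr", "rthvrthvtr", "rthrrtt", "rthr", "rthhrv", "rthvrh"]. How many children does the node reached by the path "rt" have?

3

Follow the path "rt" to its node, then look at its outgoing edges.
Distinct next characters after "rt": h, r, v.
That node has 3 child edges.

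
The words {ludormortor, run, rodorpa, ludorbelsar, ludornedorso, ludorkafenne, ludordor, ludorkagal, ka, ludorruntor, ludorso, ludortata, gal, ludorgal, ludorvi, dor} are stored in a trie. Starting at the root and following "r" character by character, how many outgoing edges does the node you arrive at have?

2

Follow the path "r" to its node, then look at its outgoing edges.
Distinct next characters after "r": o, u.
That node has 2 child edges.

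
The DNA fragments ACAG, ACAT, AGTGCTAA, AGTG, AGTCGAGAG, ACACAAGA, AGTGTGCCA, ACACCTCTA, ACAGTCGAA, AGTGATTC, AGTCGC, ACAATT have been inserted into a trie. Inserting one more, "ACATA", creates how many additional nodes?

The longest prefix of "ACATA" already in the trie is "ACAT" (length 4).
Each of the 1 remaining characters creates one node.

1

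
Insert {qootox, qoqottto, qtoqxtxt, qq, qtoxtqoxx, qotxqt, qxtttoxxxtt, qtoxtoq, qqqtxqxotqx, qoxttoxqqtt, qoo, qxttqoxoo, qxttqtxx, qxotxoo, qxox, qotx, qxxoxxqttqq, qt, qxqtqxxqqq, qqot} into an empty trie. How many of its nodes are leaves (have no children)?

16

A leaf is a node with no children — equivalently, the end of a word that is not a proper prefix of any other stored word.
Those words: "qootox", "qoqottto", "qotxqt", "qoxttoxqqtt", "qqot", "qqqtxqxotqx", "qtoqxtxt", "qtoxtoq", "qtoxtqoxx", "qxotxoo", "qxox", "qxqtqxxqqq", "qxttqoxoo", "qxttqtxx", "qxtttoxxxtt", "qxxoxxqttqq"
Leaf count: 16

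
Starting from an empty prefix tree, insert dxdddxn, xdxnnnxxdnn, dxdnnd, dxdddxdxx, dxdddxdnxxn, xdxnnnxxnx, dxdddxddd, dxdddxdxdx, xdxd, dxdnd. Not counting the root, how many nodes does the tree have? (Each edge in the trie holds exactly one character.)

36

Trace insertions, counting only characters that open a new branch:
  "dxdddxn" → 7 new (d, x, d, d, d, x, n)
  "xdxnnnxxdnn" → 11 new (x, d, x, n, n, n, x, x, d, n, n)
  "dxdnnd" → prefix "dxd" already present; 3 new (n, n, d)
  "dxdddxdxx" → prefix "dxdddx" already present; 3 new (d, x, x)
  "dxdddxdnxxn" → prefix "dxdddxd" already present; 4 new (n, x, x, n)
  "xdxnnnxxnx" → prefix "xdxnnnxx" already present; 2 new (n, x)
  "dxdddxddd" → prefix "dxdddxd" already present; 2 new (d, d)
  "dxdddxdxdx" → prefix "dxdddxdx" already present; 2 new (d, x)
  "xdxd" → prefix "xdx" already present; 1 new (d)
  "dxdnd" → prefix "dxdn" already present; 1 new (d)
Total nodes = 7 + 11 + 3 + 3 + 4 + 2 + 2 + 2 + 1 + 1 = 36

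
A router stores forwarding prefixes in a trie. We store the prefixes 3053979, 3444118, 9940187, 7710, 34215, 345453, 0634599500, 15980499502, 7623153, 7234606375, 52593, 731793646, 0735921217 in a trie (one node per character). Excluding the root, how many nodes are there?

Insert word by word; a character creates a node only if that edge doesn't already exist:
  "3053979" → 7 new (3, 0, 5, 3, 9, 7, 9)
  "3444118" → prefix "3" already present; 6 new (4, 4, 4, 1, 1, 8)
  "9940187" → 7 new (9, 9, 4, 0, 1, 8, 7)
  "7710" → 4 new (7, 7, 1, 0)
  "34215" → prefix "34" already present; 3 new (2, 1, 5)
  "345453" → prefix "34" already present; 4 new (5, 4, 5, 3)
  "0634599500" → 10 new (0, 6, 3, 4, 5, 9, 9, 5, 0, 0)
  "15980499502" → 11 new (1, 5, 9, 8, 0, 4, 9, 9, 5, 0, 2)
  "7623153" → prefix "7" already present; 6 new (6, 2, 3, 1, 5, 3)
  "7234606375" → prefix "7" already present; 9 new (2, 3, 4, 6, 0, 6, 3, 7, 5)
  "52593" → 5 new (5, 2, 5, 9, 3)
  "731793646" → prefix "7" already present; 8 new (3, 1, 7, 9, 3, 6, 4, 6)
  "0735921217" → prefix "0" already present; 9 new (7, 3, 5, 9, 2, 1, 2, 1, 7)
Total nodes = 7 + 6 + 7 + 4 + 3 + 4 + 10 + 11 + 6 + 9 + 5 + 8 + 9 = 89

89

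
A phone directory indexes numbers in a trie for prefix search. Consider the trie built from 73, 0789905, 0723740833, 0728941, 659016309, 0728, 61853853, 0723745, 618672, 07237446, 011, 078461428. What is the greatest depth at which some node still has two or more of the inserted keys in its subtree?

6

Look for the deepest trie node that still has at least two words in its subtree.
e.g. "0723740833" and "07237446" share the prefix "072374" of length 6; no pair shares a longer one.
Longest shared-prefix length: 6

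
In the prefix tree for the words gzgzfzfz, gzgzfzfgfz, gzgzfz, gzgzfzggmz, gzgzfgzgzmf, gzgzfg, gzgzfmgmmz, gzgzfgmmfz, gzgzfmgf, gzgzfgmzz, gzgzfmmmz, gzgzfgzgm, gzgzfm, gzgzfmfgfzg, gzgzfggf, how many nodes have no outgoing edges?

12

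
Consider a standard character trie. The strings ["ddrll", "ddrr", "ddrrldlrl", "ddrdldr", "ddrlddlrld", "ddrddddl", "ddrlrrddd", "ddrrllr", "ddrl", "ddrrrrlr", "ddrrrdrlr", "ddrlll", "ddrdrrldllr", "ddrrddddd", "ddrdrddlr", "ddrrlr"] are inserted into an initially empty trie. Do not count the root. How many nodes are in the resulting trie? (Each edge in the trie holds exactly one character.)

Trace insertions, counting only characters that open a new branch:
  "ddrll" → 5 new (d, d, r, l, l)
  "ddrr" → prefix "ddr" already present; 1 new (r)
  "ddrrldlrl" → prefix "ddrr" already present; 5 new (l, d, l, r, l)
  "ddrdldr" → prefix "ddr" already present; 4 new (d, l, d, r)
  "ddrlddlrld" → prefix "ddrl" already present; 6 new (d, d, l, r, l, d)
  "ddrddddl" → prefix "ddrd" already present; 4 new (d, d, d, l)
  "ddrlrrddd" → prefix "ddrl" already present; 5 new (r, r, d, d, d)
  "ddrrllr" → prefix "ddrrl" already present; 2 new (l, r)
  "ddrl" → prefix "ddrl" already present; 0 new (none)
  "ddrrrrlr" → prefix "ddrr" already present; 4 new (r, r, l, r)
  "ddrrrdrlr" → prefix "ddrrr" already present; 4 new (d, r, l, r)
  "ddrlll" → prefix "ddrll" already present; 1 new (l)
  "ddrdrrldllr" → prefix "ddrd" already present; 7 new (r, r, l, d, l, l, r)
  "ddrrddddd" → prefix "ddrr" already present; 5 new (d, d, d, d, d)
  "ddrdrddlr" → prefix "ddrdr" already present; 4 new (d, d, l, r)
  "ddrrlr" → prefix "ddrrl" already present; 1 new (r)
Total nodes = 5 + 1 + 5 + 4 + 6 + 4 + 5 + 2 + 0 + 4 + 4 + 1 + 7 + 5 + 4 + 1 = 58

58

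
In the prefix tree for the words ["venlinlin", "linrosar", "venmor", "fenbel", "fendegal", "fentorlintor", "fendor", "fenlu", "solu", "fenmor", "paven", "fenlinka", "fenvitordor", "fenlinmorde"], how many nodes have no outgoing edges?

14

Leaves are exactly the stored words that no other stored word extends.
Those words: "fenbel", "fendegal", "fendor", "fenlinka", "fenlinmorde", "fenlu", "fenmor", "fentorlintor", "fenvitordor", "linrosar", "paven", "solu", "venlinlin", "venmor"
Leaf count: 14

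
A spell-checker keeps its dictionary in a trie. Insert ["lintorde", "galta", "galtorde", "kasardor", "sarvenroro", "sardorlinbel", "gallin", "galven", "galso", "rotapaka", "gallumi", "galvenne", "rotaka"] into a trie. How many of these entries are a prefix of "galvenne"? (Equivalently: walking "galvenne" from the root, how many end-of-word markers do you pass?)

2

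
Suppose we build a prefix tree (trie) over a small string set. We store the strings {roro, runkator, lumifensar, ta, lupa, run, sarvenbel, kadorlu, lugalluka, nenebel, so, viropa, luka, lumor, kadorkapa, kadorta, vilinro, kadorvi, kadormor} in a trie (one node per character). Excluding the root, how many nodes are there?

82

Insert word by word; a character creates a node only if that edge doesn't already exist:
  "roro" → 4 new (r, o, r, o)
  "runkator" → prefix "r" already present; 7 new (u, n, k, a, t, o, r)
  "lumifensar" → 10 new (l, u, m, i, f, e, n, s, a, r)
  "ta" → 2 new (t, a)
  "lupa" → prefix "lu" already present; 2 new (p, a)
  "run" → prefix "run" already present; 0 new (none)
  "sarvenbel" → 9 new (s, a, r, v, e, n, b, e, l)
  "kadorlu" → 7 new (k, a, d, o, r, l, u)
  "lugalluka" → prefix "lu" already present; 7 new (g, a, l, l, u, k, a)
  "nenebel" → 7 new (n, e, n, e, b, e, l)
  "so" → prefix "s" already present; 1 new (o)
  "viropa" → 6 new (v, i, r, o, p, a)
  "luka" → prefix "lu" already present; 2 new (k, a)
  "lumor" → prefix "lum" already present; 2 new (o, r)
  "kadorkapa" → prefix "kador" already present; 4 new (k, a, p, a)
  "kadorta" → prefix "kador" already present; 2 new (t, a)
  "vilinro" → prefix "vi" already present; 5 new (l, i, n, r, o)
  "kadorvi" → prefix "kador" already present; 2 new (v, i)
  "kadormor" → prefix "kador" already present; 3 new (m, o, r)
Total nodes = 4 + 7 + 10 + 2 + 2 + 0 + 9 + 7 + 7 + 7 + 1 + 6 + 2 + 2 + 4 + 2 + 5 + 2 + 3 = 82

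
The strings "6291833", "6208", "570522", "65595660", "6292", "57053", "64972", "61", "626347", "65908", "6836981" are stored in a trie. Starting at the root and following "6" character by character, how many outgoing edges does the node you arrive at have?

5

The children of the "6" node are the distinct next characters among strings starting with "6".
Distinct next characters after "6": 1, 2, 4, 5, 8.
That node has 5 child edges.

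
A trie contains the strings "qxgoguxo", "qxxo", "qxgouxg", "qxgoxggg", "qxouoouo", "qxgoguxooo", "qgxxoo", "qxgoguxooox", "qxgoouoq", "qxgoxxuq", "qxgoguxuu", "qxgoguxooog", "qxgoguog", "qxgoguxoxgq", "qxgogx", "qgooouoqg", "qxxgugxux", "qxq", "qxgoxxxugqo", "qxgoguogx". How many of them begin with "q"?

Filter for entries beginning with "q":
Words under "q": qgooouoqg, qgxxoo, qxgoguog, qxgoguogx, qxgoguxo, qxgoguxooo, qxgoguxooog, qxgoguxooox, qxgoguxoxgq, qxgoguxuu, qxgogx, qxgoouoq, qxgouxg, qxgoxggg, qxgoxxuq, qxgoxxxugqo, qxouoouo, qxq, qxxgugxux, qxxo
Count: 20

20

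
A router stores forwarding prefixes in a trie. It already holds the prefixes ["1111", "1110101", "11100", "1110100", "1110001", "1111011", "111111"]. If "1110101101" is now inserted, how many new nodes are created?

Walking "1110101101" from the root, the first 7 characters ("1110101") follow existing edges; "1" is the first miss.
Each of the 3 remaining characters creates one node.

3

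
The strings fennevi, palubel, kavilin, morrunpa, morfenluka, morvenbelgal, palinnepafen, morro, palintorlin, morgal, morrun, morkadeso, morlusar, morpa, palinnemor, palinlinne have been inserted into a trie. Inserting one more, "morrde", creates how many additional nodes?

Walking "morrde" from the root, the first 4 characters ("morr") follow existing edges; "d" is the first miss.
Each of the 2 remaining characters creates one node.

2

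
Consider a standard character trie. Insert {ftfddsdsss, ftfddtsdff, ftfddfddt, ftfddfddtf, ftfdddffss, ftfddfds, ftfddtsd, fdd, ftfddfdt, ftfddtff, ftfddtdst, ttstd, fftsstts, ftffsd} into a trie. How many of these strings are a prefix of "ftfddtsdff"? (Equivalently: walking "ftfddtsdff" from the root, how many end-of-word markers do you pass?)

2

Check each prefix of "ftfddtsdff" against the stored set — each match is an end-marker on the path.
Prefixes of the query that are stored words: "ftfddtsd", "ftfddtsdff"
Count: 2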